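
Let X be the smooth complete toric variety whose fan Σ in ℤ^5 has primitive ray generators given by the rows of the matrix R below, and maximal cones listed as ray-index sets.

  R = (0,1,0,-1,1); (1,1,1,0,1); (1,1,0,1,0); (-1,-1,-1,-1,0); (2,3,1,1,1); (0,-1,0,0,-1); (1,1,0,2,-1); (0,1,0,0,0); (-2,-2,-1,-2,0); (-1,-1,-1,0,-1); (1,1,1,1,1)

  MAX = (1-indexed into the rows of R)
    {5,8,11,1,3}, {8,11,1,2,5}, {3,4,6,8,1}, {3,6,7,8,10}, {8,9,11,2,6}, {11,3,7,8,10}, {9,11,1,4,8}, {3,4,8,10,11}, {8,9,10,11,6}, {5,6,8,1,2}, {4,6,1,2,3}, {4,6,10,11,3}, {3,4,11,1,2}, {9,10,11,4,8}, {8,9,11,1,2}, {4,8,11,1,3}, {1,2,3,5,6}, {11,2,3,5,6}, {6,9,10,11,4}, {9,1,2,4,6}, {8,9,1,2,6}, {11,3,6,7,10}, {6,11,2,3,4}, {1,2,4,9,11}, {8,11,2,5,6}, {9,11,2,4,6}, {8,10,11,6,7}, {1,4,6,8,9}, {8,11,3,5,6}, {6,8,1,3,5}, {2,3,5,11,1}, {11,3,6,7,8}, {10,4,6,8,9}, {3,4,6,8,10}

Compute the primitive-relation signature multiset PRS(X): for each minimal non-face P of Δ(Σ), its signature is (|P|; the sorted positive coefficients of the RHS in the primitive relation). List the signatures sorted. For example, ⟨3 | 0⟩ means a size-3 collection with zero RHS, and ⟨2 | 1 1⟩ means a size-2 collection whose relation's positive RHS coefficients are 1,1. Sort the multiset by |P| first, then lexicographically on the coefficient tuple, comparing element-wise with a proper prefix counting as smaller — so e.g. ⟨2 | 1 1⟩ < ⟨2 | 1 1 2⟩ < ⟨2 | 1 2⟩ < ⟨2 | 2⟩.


Δ(Σ) — 11 vertices, 16 min non-faces:

  {2,10}:  v_{2} + v_{10} = 0 ; sig = ⟨2 | 0⟩
  {3,9}:  v_{3} + v_{9} = v_{4} ; sig = ⟨2 | 1⟩
  {5,9}:  v_{5} + v_{9} = v_{1} ; sig = ⟨2 | 1⟩
  {7,9}:  v_{7} + v_{9} = v_{10} ; sig = ⟨2 | 1⟩
  {1,7}:  v_{1} + v_{7} = v_{3} + v_{8} ; sig = ⟨2 | 1 1⟩
  {1,10}:  v_{1} + v_{10} = v_{4} + v_{8} ; sig = ⟨2 | 1 1⟩
  {4,5}:  v_{4} + v_{5} = v_{1} + v_{3} ; sig = ⟨2 | 1 1⟩
  {4,7}:  v_{4} + v_{7} = v_{3} + v_{10} ; sig = ⟨2 | 1 1⟩
  {5,10}:  v_{5} + v_{10} = v_{3} + v_{8} ; sig = ⟨2 | 1 1⟩
  {2,7}:  v_{2} + v_{7} = v_{3} + v_{6} + v_{8} + v_{11} ; sig = ⟨2 | 1 1 1 1⟩
  {5,7}:  v_{5} + v_{7} = 2·v_{3} + v_{6} + 2·v_{8} + v_{11} ; sig = ⟨2 | 1 1 2 2⟩
  {1,6,11}:  v_{1} + v_{6} + v_{11} = v_{2} ; sig = ⟨3 | 1⟩
  {2,3,8}:  v_{2} + v_{3} + v_{8} = v_{5} ; sig = ⟨3 | 1⟩
  {2,4,8}:  v_{2} + v_{4} + v_{8} = v_{1} ; sig = ⟨3 | 1⟩
  {4,6,8,11}:  v_{4} + v_{6} + v_{8} + v_{11} = 0 ; sig = ⟨4 | 0⟩
  {3,6,8,10,11}:  v_{3} + v_{6} + v_{8} + v_{10} + v_{11} = v_{7} ; sig = ⟨5 | 1⟩

so the primitive-relation signature multiset is
[⟨2 | 0⟩, ⟨2 | 1⟩, ⟨2 | 1⟩, ⟨2 | 1⟩, ⟨2 | 1 1⟩, ⟨2 | 1 1⟩, ⟨2 | 1 1⟩, ⟨2 | 1 1⟩, ⟨2 | 1 1⟩, ⟨2 | 1 1 1 1⟩, ⟨2 | 1 1 2 2⟩, ⟨3 | 1⟩, ⟨3 | 1⟩, ⟨3 | 1⟩, ⟨4 | 0⟩, ⟨5 | 1⟩]


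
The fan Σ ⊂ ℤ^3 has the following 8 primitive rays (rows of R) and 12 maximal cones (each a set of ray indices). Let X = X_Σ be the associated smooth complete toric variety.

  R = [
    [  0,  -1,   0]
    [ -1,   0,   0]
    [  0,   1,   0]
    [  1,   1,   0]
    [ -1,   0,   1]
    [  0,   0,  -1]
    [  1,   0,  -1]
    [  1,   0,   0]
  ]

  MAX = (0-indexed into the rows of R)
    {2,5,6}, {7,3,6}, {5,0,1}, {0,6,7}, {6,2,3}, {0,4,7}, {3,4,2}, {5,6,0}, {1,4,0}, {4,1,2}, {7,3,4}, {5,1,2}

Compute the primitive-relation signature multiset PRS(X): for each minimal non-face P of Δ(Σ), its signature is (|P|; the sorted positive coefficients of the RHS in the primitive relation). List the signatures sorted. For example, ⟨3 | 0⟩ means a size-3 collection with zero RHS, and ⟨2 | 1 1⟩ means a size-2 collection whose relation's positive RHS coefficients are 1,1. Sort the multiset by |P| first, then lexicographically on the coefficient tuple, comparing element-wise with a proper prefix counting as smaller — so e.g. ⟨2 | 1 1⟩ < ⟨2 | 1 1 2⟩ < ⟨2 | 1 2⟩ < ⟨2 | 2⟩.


Minimal non-faces — 10 found among 8 rays, 12 max cones:

  {0,2}:  v_{0} + v_{2} = 0  →  sig = ⟨2 | 0⟩
  {1,7}:  v_{1} + v_{7} = 0  →  sig = ⟨2 | 0⟩
  {4,6}:  v_{4} + v_{6} = 0  →  sig = ⟨2 | 0⟩
  {0,3}:  v_{0} + v_{3} = v_{7}  →  sig = ⟨2 | 1⟩
  {1,3}:  v_{1} + v_{3} = v_{2}  →  sig = ⟨2 | 1⟩
  {1,6}:  v_{1} + v_{6} = v_{5}  →  sig = ⟨2 | 1⟩
  {2,7}:  v_{2} + v_{7} = v_{3}  →  sig = ⟨2 | 1⟩
  {4,5}:  v_{4} + v_{5} = v_{1}  →  sig = ⟨2 | 1⟩
  {5,7}:  v_{5} + v_{7} = v_{6}  →  sig = ⟨2 | 1⟩
  {3,5}:  v_{3} + v_{5} = v_{2} + v_{6}  →  sig = ⟨2 | 1 1⟩

so the primitive-relation signature multiset is
[⟨2 | 0⟩, ⟨2 | 0⟩, ⟨2 | 0⟩, ⟨2 | 1⟩, ⟨2 | 1⟩, ⟨2 | 1⟩, ⟨2 | 1⟩, ⟨2 | 1⟩, ⟨2 | 1⟩, ⟨2 | 1 1⟩]


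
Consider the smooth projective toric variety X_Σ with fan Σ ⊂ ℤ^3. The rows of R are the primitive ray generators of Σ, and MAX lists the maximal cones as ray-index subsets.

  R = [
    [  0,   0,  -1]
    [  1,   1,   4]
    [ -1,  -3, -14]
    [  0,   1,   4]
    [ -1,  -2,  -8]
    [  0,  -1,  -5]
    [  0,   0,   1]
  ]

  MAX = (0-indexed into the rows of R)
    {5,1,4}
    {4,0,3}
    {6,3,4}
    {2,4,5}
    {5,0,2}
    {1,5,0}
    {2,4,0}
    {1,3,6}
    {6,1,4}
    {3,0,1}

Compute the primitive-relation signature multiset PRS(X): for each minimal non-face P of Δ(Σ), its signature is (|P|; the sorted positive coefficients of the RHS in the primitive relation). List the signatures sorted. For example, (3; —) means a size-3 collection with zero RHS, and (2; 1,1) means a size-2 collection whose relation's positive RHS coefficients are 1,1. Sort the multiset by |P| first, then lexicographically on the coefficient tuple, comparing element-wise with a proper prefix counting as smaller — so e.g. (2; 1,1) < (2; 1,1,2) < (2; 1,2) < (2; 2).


Minimal non-faces — 9 found among 7 rays, 10 max cones:

  P = {0,6}:  v_{0} + v_{6} = 0 — sig = (2; —)
  P = {3,5}:  v_{3} + v_{5} = v_{0} — sig = (2; 1)
  P = {2,6}:  v_{2} + v_{6} = v_{4} + v_{5} — sig = (2; 1,1)
  P = {5,6}:  v_{5} + v_{6} = v_{1} + v_{4} — sig = (2; 1,1)
  P = {2,3}:  v_{2} + v_{3} = 2·v_{0} + v_{4} — sig = (2; 1,2)
  P = {1,2}:  v_{1} + v_{2} = 2·v_{5} — sig = (2; 2)
  P = {1,3,4}:  v_{1} + v_{3} + v_{4} = 0 — sig = (3; —)
  P = {0,1,4}:  v_{0} + v_{1} + v_{4} = v_{5} — sig = (3; 1)
  P = {0,4,5}:  v_{0} + v_{4} + v_{5} = v_{2} — sig = (3; 1)

Sorted signature multiset PRS(X):
[(2; —), (2; 1), (2; 1,1), (2; 1,1), (2; 1,2), (2; 2), (3; —), (3; 1), (3; 1)]


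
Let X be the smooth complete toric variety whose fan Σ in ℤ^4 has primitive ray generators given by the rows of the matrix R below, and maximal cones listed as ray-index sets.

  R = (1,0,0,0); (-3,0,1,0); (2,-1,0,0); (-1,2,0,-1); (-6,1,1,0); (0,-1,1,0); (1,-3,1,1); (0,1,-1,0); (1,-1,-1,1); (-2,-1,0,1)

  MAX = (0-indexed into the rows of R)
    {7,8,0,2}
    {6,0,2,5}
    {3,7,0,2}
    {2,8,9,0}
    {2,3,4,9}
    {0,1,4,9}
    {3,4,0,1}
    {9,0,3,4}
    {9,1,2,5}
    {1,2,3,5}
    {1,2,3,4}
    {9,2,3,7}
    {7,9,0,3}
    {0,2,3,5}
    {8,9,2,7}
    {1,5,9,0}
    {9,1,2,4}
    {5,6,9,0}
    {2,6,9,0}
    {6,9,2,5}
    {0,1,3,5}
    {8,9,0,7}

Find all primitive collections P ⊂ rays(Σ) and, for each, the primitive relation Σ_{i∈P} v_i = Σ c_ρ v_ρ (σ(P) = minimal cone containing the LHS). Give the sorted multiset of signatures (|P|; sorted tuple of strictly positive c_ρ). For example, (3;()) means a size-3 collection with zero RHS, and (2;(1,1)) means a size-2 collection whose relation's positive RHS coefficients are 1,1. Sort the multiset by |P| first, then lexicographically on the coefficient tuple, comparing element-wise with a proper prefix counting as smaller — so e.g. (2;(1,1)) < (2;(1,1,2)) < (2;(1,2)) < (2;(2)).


|primitive collections| = 20. Relations:

  P = {5,7}:  v_{5} + v_{7} = 0  →  sig = (2;())
  P = {1,8}:  v_{1} + v_{8} = v_{9}  →  sig = (2;(1))
  P = {3,6}:  v_{3} + v_{6} = v_{5}  →  sig = (2;(1))
  P = {3,8}:  v_{3} + v_{8} = v_{7}  →  sig = (2;(1))
  P = {1,7}:  v_{1} + v_{7} = v_{3} + v_{9}  →  sig = (2;(1,1))
  P = {4,6}:  v_{4} + v_{6} = v_{1} + v_{5} + v_{9}  →  sig = (2;(1,1,1))
  P = {5,8}:  v_{5} + v_{8} = v_{0} + v_{2} + v_{9}  →  sig = (2;(1,1,1))
  P = {6,7}:  v_{6} + v_{7} = v_{0} + v_{2} + v_{9}  →  sig = (2;(1,1,1))
  P = {1,6}:  v_{1} + v_{6} = 2·v_{5} + v_{9}  →  sig = (2;(1,2))
  P = {4,8}:  v_{4} + v_{8} = v_{3} + 2·v_{9}  →  sig = (2;(1,2))
  P = {4,5}:  v_{4} + v_{5} = 2·v_{1}  →  sig = (2;(2))
  P = {4,7}:  v_{4} + v_{7} = 2·v_{3} + 2·v_{9}  →  sig = (2;(2,2))
  P = {6,8}:  v_{6} + v_{8} = 2·v_{0} + 2·v_{2} + 2·v_{9}  →  sig = (2;(2,2,2))
  P = {0,1,2}:  v_{0} + v_{1} + v_{2} = v_{5}  →  sig = (3;(1))
  P = {0,2,4}:  v_{0} + v_{2} + v_{4} = v_{1}  →  sig = (3;(1))
  P = {1,3,9}:  v_{1} + v_{3} + v_{9} = v_{4}  →  sig = (3;(1))
  P = {3,5,9}:  v_{3} + v_{5} + v_{9} = v_{1}  →  sig = (3;(1))
  P = {0,2,3,9}:  v_{0} + v_{2} + v_{3} + v_{9} = 0  →  sig = (4;())
  P = {0,2,5,9}:  v_{0} + v_{2} + v_{5} + v_{9} = v_{6}  →  sig = (4;(1))
  P = {0,2,7,9}:  v_{0} + v_{2} + v_{7} + v_{9} = v_{8}  →  sig = (4;(1))

Hence PRS(X_Σ) =
[(2;()), (2;(1)), (2;(1)), (2;(1)), (2;(1,1)), (2;(1,1,1)), (2;(1,1,1)), (2;(1,1,1)), (2;(1,2)), (2;(1,2)), (2;(2)), (2;(2,2)), (2;(2,2,2)), (3;(1)), (3;(1)), (3;(1)), (3;(1)), (4;()), (4;(1)), (4;(1))]


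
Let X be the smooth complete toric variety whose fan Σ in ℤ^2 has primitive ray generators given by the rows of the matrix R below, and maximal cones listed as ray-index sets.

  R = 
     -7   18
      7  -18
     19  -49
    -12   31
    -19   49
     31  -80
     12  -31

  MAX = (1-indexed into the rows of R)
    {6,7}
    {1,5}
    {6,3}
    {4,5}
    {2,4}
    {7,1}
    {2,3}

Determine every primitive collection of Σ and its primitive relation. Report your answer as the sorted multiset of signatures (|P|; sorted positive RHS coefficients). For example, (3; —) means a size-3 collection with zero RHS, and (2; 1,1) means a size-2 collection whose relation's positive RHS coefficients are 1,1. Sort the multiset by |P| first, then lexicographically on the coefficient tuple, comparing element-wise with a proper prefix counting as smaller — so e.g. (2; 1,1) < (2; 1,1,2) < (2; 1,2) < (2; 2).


Σ has 14 primitive collections:

  P={1,2}:  v_{1} + v_{2} = 0 ; sig = (2; —)
  P={3,5}:  v_{3} + v_{5} = 0 ; sig = (2; —)
  P={4,7}:  v_{4} + v_{7} = 0 ; sig = (2; —)
  P={1,3}:  v_{1} + v_{3} = v_{7} ; sig = (2; 1)
  P={1,4}:  v_{1} + v_{4} = v_{5} ; sig = (2; 1)
  P={2,5}:  v_{2} + v_{5} = v_{4} ; sig = (2; 1)
  P={2,7}:  v_{2} + v_{7} = v_{3} ; sig = (2; 1)
  P={3,4}:  v_{3} + v_{4} = v_{2} ; sig = (2; 1)
  P={3,7}:  v_{3} + v_{7} = v_{6} ; sig = (2; 1)
  P={4,6}:  v_{4} + v_{6} = v_{3} ; sig = (2; 1)
  P={5,6}:  v_{5} + v_{6} = v_{7} ; sig = (2; 1)
  P={5,7}:  v_{5} + v_{7} = v_{1} ; sig = (2; 1)
  P={1,6}:  v_{1} + v_{6} = 2·v_{7} ; sig = (2; 2)
  P={2,6}:  v_{2} + v_{6} = 2·v_{3} ; sig = (2; 2)

Signatures (|P|; sorted positive RHS coefficients), sorted:
    (2; —)
    (2; —)
    (2; —)
    (2; 1)
    (2; 1)
    (2; 1)
    (2; 1)
    (2; 1)
    (2; 1)
    (2; 1)
    (2; 1)
    (2; 1)
    (2; 2)
    (2; 2)


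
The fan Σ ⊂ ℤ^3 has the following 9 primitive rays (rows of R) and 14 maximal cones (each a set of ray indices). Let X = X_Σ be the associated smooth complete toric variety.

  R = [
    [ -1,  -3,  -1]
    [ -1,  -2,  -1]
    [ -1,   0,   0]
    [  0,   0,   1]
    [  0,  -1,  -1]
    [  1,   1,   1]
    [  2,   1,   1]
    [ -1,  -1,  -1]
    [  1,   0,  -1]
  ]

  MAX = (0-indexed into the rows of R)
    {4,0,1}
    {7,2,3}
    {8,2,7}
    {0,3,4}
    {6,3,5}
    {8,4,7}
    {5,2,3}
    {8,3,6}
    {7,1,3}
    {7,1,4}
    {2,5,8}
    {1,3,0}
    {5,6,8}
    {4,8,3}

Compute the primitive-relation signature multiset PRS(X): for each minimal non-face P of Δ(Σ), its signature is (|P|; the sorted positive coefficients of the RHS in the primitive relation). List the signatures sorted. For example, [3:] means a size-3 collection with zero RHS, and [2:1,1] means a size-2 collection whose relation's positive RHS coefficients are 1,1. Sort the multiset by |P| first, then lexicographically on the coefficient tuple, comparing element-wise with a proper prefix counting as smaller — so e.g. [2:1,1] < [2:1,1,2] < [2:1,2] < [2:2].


The 20 primitive collections of Σ (r=9, n=3):

  • {5,7}:  v_{5} + v_{7} = 0  ⇒ sig = [2:]
  • {2,4}:  v_{2} + v_{4} = v_{7}  ⇒ sig = [2:1]
  • {2,6}:  v_{2} + v_{6} = v_{5}  ⇒ sig = [2:1]
  • {1,5}:  v_{1} + v_{5} = v_{3} + v_{4}  ⇒ sig = [2:1,1]
  • {4,5}:  v_{4} + v_{5} = v_{3} + v_{8}  ⇒ sig = [2:1,1]
  • {6,7}:  v_{6} + v_{7} = v_{3} + v_{8}  ⇒ sig = [2:1,1]
  • {0,2}:  v_{0} + v_{2} = v_{1} + v_{3} + v_{7}  ⇒ sig = [2:1,1,1]
  • {1,6}:  v_{1} + v_{6} = 2·v_{3} + v_{4} + v_{8}  ⇒ sig = [2:1,1,2]
  • {1,2}:  v_{1} + v_{2} = v_{3} + 2·v_{7}  ⇒ sig = [2:1,2]
  • {0,6}:  v_{0} + v_{6} = 3·v_{3} + 2·v_{4} + v_{8}  ⇒ sig = [2:1,2,3]
  • {0,8}:  v_{0} + v_{8} = v_{3} + 3·v_{4}  ⇒ sig = [2:1,3]
  • {0,7}:  v_{0} + v_{7} = 2·v_{1}  ⇒ sig = [2:2]
  • {1,8}:  v_{1} + v_{8} = 2·v_{4}  ⇒ sig = [2:2]
  • {0,5}:  v_{0} + v_{5} = 2·v_{3} + 2·v_{4}  ⇒ sig = [2:2,2]
  • {4,6}:  v_{4} + v_{6} = 2·v_{3} + 2·v_{8}  ⇒ sig = [2:2,2]
  • {2,3,8}:  v_{2} + v_{3} + v_{8} = 0  ⇒ sig = [3:]
  • {1,3,4}:  v_{1} + v_{3} + v_{4} = v_{0}  ⇒ sig = [3:1]
  • {3,4,7}:  v_{3} + v_{4} + v_{7} = v_{1}  ⇒ sig = [3:1]
  • {3,5,8}:  v_{3} + v_{5} + v_{8} = v_{6}  ⇒ sig = [3:1]
  • {3,7,8}:  v_{3} + v_{7} + v_{8} = v_{4}  ⇒ sig = [3:1]

Signatures (|P|; sorted positive RHS coefficients), sorted:
[[2:], [2:1], [2:1], [2:1,1], [2:1,1], [2:1,1], [2:1,1,1], [2:1,1,2], [2:1,2], [2:1,2,3], [2:1,3], [2:2], [2:2], [2:2,2], [2:2,2], [3:], [3:1], [3:1], [3:1], [3:1]]


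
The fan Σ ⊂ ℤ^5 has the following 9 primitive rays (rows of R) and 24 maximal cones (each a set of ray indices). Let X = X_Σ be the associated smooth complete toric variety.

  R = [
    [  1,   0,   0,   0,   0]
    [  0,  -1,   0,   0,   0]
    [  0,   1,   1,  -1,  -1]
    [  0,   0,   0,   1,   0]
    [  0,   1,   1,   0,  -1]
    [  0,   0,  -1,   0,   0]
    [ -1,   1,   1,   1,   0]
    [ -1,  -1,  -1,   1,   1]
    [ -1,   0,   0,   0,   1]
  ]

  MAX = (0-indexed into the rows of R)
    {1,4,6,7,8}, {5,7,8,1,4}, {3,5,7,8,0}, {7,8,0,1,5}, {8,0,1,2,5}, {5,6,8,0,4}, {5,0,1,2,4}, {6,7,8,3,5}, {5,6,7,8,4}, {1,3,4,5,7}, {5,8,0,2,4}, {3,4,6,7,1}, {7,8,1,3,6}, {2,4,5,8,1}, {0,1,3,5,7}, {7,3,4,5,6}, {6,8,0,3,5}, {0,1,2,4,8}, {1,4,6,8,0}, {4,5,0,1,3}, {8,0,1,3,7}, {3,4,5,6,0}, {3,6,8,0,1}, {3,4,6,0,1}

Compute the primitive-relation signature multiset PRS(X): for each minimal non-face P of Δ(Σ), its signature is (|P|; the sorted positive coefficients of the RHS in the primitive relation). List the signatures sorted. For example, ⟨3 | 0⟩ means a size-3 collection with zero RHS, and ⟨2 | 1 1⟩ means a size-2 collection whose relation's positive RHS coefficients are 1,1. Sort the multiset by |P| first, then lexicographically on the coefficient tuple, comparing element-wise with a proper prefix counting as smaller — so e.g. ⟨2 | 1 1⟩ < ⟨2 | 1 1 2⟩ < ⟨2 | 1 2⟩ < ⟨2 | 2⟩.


Primitive collections (9):

  P = {2,3}:  v_{2} + v_{3} = v_{4}  →  sig = ⟨2 | 1⟩
  P = {2,7}:  v_{2} + v_{7} = v_{1} + v_{4} + v_{5} + v_{8}  →  sig = ⟨2 | 1 1 1 1⟩
  P = {2,6}:  v_{2} + v_{6} = 2·v_{4} + v_{8}  →  sig = ⟨2 | 1 2⟩
  P = {0,4,7}:  v_{0} + v_{4} + v_{7} = v_{3}  →  sig = ⟨3 | 1⟩
  P = {3,4,8}:  v_{3} + v_{4} + v_{8} = v_{6}  →  sig = ⟨3 | 1⟩
  P = {1,5,6}:  v_{1} + v_{5} + v_{6} = v_{4} + v_{7}  →  sig = ⟨3 | 1 1⟩
  P = {0,6,7}:  v_{0} + v_{6} + v_{7} = 2·v_{3} + v_{8}  →  sig = ⟨3 | 1 2⟩
  P = {1,3,5,8}:  v_{1} + v_{3} + v_{5} + v_{8} = v_{7}  →  sig = ⟨4 | 1⟩
  P = {0,1,4,5,8}:  v_{0} + v_{1} + v_{4} + v_{5} + v_{8} = 0  →  sig = ⟨5 | 0⟩

so the primitive-relation signature multiset is
[⟨2 | 1⟩, ⟨2 | 1 1 1 1⟩, ⟨2 | 1 2⟩, ⟨3 | 1⟩, ⟨3 | 1⟩, ⟨3 | 1 1⟩, ⟨3 | 1 2⟩, ⟨4 | 1⟩, ⟨5 | 0⟩]


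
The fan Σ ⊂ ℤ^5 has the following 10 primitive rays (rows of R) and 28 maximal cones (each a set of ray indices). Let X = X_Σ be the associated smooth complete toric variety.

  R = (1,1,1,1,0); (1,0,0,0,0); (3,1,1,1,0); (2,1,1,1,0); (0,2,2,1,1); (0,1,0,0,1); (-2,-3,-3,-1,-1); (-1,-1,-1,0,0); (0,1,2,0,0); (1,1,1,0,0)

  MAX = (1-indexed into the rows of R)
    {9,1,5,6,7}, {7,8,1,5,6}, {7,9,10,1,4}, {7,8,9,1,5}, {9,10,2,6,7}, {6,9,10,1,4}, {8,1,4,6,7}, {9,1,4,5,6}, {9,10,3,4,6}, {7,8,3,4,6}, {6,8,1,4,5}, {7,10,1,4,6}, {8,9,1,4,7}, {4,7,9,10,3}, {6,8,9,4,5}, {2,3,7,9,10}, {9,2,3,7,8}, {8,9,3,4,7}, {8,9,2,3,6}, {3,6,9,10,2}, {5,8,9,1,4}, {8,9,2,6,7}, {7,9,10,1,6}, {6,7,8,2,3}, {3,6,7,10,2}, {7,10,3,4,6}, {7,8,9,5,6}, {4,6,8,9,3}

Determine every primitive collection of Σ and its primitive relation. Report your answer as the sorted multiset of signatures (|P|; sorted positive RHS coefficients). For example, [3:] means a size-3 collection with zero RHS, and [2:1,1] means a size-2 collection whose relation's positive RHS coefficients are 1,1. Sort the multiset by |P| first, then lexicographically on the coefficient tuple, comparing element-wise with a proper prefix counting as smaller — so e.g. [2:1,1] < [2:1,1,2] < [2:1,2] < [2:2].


The 11 primitive collections of Σ (r=10, n=5):

  P = {8,10}:  v_{8} + v_{10} = 0  so sig = [2:]
  P = {1,2}:  v_{1} + v_{2} = v_{4}  so sig = [2:1]
  P = {2,4}:  v_{2} + v_{4} = v_{3}  so sig = [2:1]
  P = {5,10}:  v_{5} + v_{10} = v_{1} + v_{6} + v_{9}  so sig = [2:1,1,1]
  P = {2,5}:  v_{2} + v_{5} = v_{4} + v_{6} + v_{8} + v_{9}  so sig = [2:1,1,1,1]
  P = {3,5}:  v_{3} + v_{5} = 2·v_{4} + v_{6} + v_{8} + v_{9}  so sig = [2:1,1,1,2]
  P = {1,3}:  v_{1} + v_{3} = 2·v_{4}  so sig = [2:2]
  P = {4,5,7}:  v_{4} + v_{5} + v_{7} = v_{1} + v_{8}  so sig = [3:1,1]
  P = {4,6,7,9}:  v_{4} + v_{6} + v_{7} + v_{9} = 0  so sig = [4:]
  P = {1,6,8,9}:  v_{1} + v_{6} + v_{8} + v_{9} = v_{5}  so sig = [4:1]
  P = {3,6,7,9}:  v_{3} + v_{6} + v_{7} + v_{9} = v_{2}  so sig = [4:1]

Signatures (|P|; sorted positive RHS coefficients), sorted:
    |P|=2: 7 collections, coeffs (), (1), (1), (1,1,1), (1,1,1,1), (1,1,1,2), (2)
    |P|=3: 1 collection, coeffs (1,1)
    |P|=4: 3 collections, coeffs (), (1), (1)


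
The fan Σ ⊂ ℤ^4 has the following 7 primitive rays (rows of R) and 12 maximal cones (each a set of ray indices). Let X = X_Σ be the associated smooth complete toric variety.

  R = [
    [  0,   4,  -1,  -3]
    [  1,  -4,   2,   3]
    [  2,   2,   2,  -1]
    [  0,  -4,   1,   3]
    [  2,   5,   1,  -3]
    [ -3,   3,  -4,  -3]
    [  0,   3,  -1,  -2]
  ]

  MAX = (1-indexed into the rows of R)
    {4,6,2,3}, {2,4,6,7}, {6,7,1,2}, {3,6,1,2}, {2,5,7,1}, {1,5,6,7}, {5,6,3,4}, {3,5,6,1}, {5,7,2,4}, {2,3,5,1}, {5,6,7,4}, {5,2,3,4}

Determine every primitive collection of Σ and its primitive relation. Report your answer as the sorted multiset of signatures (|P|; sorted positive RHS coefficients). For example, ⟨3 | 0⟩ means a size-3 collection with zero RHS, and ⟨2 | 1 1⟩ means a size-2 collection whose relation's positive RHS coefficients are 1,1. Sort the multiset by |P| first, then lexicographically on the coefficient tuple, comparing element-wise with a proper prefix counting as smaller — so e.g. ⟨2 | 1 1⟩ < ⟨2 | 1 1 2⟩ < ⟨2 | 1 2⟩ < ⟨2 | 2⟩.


Primitive collections (3):

  P = {1,4}:  v_{1} + v_{4} = 0 ; sig = ⟨2 | 0⟩
  P = {3,7}:  v_{3} + v_{7} = v_{5} ; sig = ⟨2 | 1⟩
  P = {2,5,6}:  v_{2} + v_{5} + v_{6} = v_{1} ; sig = ⟨3 | 1⟩

so the primitive-relation signature multiset is
    ⟨2 | 0⟩
    ⟨2 | 1⟩
    ⟨3 | 1⟩


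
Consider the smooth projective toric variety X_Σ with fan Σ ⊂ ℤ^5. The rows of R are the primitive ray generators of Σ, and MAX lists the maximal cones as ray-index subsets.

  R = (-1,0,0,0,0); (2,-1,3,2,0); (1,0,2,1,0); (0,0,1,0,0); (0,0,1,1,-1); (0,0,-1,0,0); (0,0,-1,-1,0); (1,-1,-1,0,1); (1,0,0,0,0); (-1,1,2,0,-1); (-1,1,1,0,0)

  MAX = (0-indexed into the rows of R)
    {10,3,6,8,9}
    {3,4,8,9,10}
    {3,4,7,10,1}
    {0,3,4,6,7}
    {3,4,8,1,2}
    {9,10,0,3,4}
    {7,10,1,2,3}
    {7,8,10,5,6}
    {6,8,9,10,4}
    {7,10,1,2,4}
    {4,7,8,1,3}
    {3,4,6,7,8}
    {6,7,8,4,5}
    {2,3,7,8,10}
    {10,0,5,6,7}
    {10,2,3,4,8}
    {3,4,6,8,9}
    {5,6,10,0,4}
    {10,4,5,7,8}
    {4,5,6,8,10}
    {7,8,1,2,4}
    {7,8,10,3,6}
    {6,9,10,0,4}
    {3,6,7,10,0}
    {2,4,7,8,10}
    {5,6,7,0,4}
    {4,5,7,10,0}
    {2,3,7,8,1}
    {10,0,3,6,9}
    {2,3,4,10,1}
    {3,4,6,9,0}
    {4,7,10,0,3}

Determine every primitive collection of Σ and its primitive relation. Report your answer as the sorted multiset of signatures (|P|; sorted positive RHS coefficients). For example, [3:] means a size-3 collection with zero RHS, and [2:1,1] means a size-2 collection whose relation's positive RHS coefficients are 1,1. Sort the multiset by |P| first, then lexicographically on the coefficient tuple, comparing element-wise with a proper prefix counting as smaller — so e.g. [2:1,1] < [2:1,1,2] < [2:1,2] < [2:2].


17 minimal non-faces of Δ(Σ) (on 11 rays):

  {0,8}:  v_{0} + v_{8} = 0  ⟹  sig = [2:]
  {3,5}:  v_{3} + v_{5} = 0  ⟹  sig = [2:]
  {7,9}:  v_{7} + v_{9} = v_{3}  ⟹  sig = [2:1]
  {2,6}:  v_{2} + v_{6} = v_{3} + v_{8}  ⟹  sig = [2:1,1]
  {1,5}:  v_{1} + v_{5} = v_{2} + v_{4} + v_{7}  ⟹  sig = [2:1,1,1]
  {5,9}:  v_{5} + v_{9} = v_{4} + v_{6} + v_{10}  ⟹  sig = [2:1,1,1]
  {0,2}:  v_{0} + v_{2} = v_{3} + v_{4} + v_{7} + v_{10}  ⟹  sig = [2:1,1,1,1]
  {2,5}:  v_{2} + v_{5} = v_{4} + v_{7} + v_{8} + v_{10}  ⟹  sig = [2:1,1,1,1]
  {1,6}:  v_{1} + v_{6} = 2·v_{3} + v_{4} + v_{7} + v_{8}  ⟹  sig = [2:1,1,1,2]
  {2,9}:  v_{2} + v_{9} = 2·v_{3} + v_{4} + v_{8} + v_{10}  ⟹  sig = [2:1,1,1,2]
  {1,9}:  v_{1} + v_{9} = v_{2} + 2·v_{3} + v_{4}  ⟹  sig = [2:1,1,2]
  {0,1}:  v_{0} + v_{1} = 2·v_{3} + 2·v_{4} + 2·v_{7} + v_{10}  ⟹  sig = [2:1,2,2,2]
  {1,8,10}:  v_{1} + v_{8} + v_{10} = 2·v_{2}  ⟹  sig = [3:2]
  {4,6,7,10}:  v_{4} + v_{6} + v_{7} + v_{10} = 0  ⟹  sig = [4:]
  {2,3,4,7}:  v_{2} + v_{3} + v_{4} + v_{7} = v_{1}  ⟹  sig = [4:1]
  {3,4,6,10}:  v_{3} + v_{4} + v_{6} + v_{10} = v_{9}  ⟹  sig = [4:1]
  {3,4,7,8,10}:  v_{3} + v_{4} + v_{7} + v_{8} + v_{10} = v_{2}  ⟹  sig = [5:1]

Hence PRS(X_Σ) =
    |P|=2: 12 collections, coeffs (), (), (1), (1,1), (1,1,1), (1,1,1), (1,1,1,1), (1,1,1,1), (1,1,1,2), (1,1,1,2), (1,1,2), (1,2,2,2)
    |P|=3: 1 collection, coeffs (2)
    |P|=4: 3 collections, coeffs (), (1), (1)
    |P|=5: 1 collection, coeffs (1)


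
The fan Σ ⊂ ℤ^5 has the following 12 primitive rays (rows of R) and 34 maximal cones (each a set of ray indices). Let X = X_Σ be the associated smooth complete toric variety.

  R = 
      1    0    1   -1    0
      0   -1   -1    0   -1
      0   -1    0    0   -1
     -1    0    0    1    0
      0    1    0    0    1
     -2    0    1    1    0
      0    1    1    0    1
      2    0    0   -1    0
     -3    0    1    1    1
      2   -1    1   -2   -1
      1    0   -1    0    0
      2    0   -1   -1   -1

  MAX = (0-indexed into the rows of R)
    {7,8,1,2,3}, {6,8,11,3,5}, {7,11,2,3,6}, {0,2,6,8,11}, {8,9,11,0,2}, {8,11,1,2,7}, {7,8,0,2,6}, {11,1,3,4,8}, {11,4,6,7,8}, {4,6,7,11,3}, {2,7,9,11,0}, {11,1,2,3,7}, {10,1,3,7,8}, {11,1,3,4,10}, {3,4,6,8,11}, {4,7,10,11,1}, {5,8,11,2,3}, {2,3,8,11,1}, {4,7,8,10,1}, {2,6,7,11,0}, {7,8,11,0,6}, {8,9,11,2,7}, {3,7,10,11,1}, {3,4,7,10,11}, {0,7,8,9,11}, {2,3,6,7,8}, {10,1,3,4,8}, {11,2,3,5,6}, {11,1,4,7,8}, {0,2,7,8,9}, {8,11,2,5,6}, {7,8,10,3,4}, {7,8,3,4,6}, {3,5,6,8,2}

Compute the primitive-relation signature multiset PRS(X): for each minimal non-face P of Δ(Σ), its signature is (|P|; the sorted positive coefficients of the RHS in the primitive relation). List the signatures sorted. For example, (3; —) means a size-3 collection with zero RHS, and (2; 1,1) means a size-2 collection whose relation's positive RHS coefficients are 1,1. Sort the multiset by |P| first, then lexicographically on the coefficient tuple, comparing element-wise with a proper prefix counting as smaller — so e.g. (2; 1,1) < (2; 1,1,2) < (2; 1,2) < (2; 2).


25 minimal non-faces of Δ(Σ) (on 12 rays):

  • {1,6}:  v_{1} + v_{6} = 0  ⇒ sig = (2; —)
  • {2,4}:  v_{2} + v_{4} = 0  ⇒ sig = (2; —)
  • {0,10}:  v_{0} + v_{10} = v_{7}  ⇒ sig = (2; 1)
  • {5,10}:  v_{5} + v_{10} = v_{3}  ⇒ sig = (2; 1)
  • {0,3}:  v_{0} + v_{3} = v_{2} + v_{6}  ⇒ sig = (2; 1,1)
  • {3,9}:  v_{3} + v_{9} = v_{0} + v_{2}  ⇒ sig = (2; 1,1)
  • {5,7}:  v_{5} + v_{7} = v_{2} + v_{6}  ⇒ sig = (2; 1,1)
  • {2,10}:  v_{2} + v_{10} = v_{1} + v_{3} + v_{7}  ⇒ sig = (2; 1,1,1)
  • {6,10}:  v_{6} + v_{10} = v_{3} + v_{4} + v_{7}  ⇒ sig = (2; 1,1,1)
  • {0,1}:  v_{0} + v_{1} = v_{2} + v_{7} + v_{8} + v_{11}  ⇒ sig = (2; 1,1,1,1)
  • {0,4}:  v_{0} + v_{4} = v_{6} + v_{7} + v_{8} + v_{11}  ⇒ sig = (2; 1,1,1,1)
  • {1,5}:  v_{1} + v_{5} = v_{2} + v_{3} + v_{8} + v_{11}  ⇒ sig = (2; 1,1,1,1)
  • {4,5}:  v_{4} + v_{5} = v_{3} + v_{6} + v_{8} + v_{11}  ⇒ sig = (2; 1,1,1,1)
  • {4,9}:  v_{4} + v_{9} = v_{0} + v_{7} + v_{8} + v_{11}  ⇒ sig = (2; 1,1,1,1)
  • {5,9}:  v_{5} + v_{9} = v_{0} + 2·v_{2} + v_{6} + v_{8} + v_{11}  ⇒ sig = (2; 1,1,1,1,2)
  • {9,10}:  v_{9} + v_{10} = v_{2} + 2·v_{7} + v_{8} + v_{11}  ⇒ sig = (2; 1,1,1,2)
  • {0,5}:  v_{0} + v_{5} = 2·v_{2} + 2·v_{6} + v_{8} + v_{11}  ⇒ sig = (2; 1,1,2,2)
  • {6,9}:  v_{6} + v_{9} = 2·v_{0}  ⇒ sig = (2; 2)
  • {1,9}:  v_{1} + v_{9} = 2·v_{2} + 2·v_{7} + 2·v_{8} + 2·v_{11}  ⇒ sig = (2; 2,2,2,2)
  • {8,10,11}:  v_{8} + v_{10} + v_{11} = v_{1} + v_{4}  ⇒ sig = (3; 1,1)
  • {3,7,8,11}:  v_{3} + v_{7} + v_{8} + v_{11} = 0  ⇒ sig = (4; —)
  • {1,3,4,7}:  v_{1} + v_{3} + v_{4} + v_{7} = v_{10}  ⇒ sig = (4; 1)
  • {0,2,7,8,11}:  v_{0} + v_{2} + v_{7} + v_{8} + v_{11} = v_{9}  ⇒ sig = (5; 1)
  • {2,3,6,8,11}:  v_{2} + v_{3} + v_{6} + v_{8} + v_{11} = v_{5}  ⇒ sig = (5; 1)
  • {2,6,7,8,11}:  v_{2} + v_{6} + v_{7} + v_{8} + v_{11} = v_{0}  ⇒ sig = (5; 1)

so the primitive-relation signature multiset is
    |P|=2: 19 collections, coeffs (), (), (1), (1), (1,1), (1,1), (1,1), (1,1,1), (1,1,1), (1,1,1,1), (1,1,1,1), (1,1,1,1), (1,1,1,1), (1,1,1,1), (1,1,1,1,2), (1,1,1,2), (1,1,2,2), (2), (2,2,2,2)
    |P|=3: 1 collection, coeffs (1,1)
    |P|=4: 2 collections, coeffs (), (1)
    |P|=5: 3 collections, coeffs (1), (1), (1)


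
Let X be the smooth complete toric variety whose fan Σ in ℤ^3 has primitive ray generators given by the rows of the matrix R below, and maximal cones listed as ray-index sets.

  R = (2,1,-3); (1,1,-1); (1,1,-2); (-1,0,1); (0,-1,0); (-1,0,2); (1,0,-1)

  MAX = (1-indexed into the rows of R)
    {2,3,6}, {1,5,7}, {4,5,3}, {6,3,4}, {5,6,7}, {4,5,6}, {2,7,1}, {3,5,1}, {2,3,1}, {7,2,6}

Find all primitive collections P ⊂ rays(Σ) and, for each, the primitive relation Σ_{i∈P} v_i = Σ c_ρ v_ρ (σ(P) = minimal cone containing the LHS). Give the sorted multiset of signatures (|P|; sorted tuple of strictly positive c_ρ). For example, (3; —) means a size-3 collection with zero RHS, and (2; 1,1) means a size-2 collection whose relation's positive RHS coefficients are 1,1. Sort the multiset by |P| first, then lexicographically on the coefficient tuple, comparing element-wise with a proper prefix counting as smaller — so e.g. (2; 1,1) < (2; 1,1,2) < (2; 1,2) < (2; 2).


7 collections generate NE(X_Σ); each relation:

  • {4,7}:  v_{4} + v_{7} = 0  →  sig = (2; —)
  • {1,4}:  v_{1} + v_{4} = v_{3}  →  sig = (2; 1)
  • {1,6}:  v_{1} + v_{6} = v_{2}  →  sig = (2; 1)
  • {2,5}:  v_{2} + v_{5} = v_{7}  →  sig = (2; 1)
  • {3,7}:  v_{3} + v_{7} = v_{1}  →  sig = (2; 1)
  • {2,4}:  v_{2} + v_{4} = v_{3} + v_{6}  →  sig = (2; 1,1)
  • {3,5,6}:  v_{3} + v_{5} + v_{6} = 0  →  sig = (3; —)

so the primitive-relation signature multiset is
{ (2; —),  (2; 1) ×4,  (2; 1,1),  (3; —) }


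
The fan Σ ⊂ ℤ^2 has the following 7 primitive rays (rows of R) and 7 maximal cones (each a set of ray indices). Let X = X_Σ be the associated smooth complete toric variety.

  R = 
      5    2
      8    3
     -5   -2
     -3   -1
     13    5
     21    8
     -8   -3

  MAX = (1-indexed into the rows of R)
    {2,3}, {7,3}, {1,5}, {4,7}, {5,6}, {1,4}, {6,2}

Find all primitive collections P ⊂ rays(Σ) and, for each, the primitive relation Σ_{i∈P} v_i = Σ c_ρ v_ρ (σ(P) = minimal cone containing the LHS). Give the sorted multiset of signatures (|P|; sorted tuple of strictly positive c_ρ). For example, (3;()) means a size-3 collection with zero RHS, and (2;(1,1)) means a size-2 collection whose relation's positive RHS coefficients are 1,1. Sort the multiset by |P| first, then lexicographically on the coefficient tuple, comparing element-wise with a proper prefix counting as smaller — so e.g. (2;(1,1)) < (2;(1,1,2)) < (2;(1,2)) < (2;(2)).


14 minimal non-faces of Δ(Σ) (on 7 rays):

  {1,3}:  v_{1} + v_{3} = 0 — sig = (2;())
  {2,7}:  v_{2} + v_{7} = 0 — sig = (2;())
  {1,2}:  v_{1} + v_{2} = v_{5} — sig = (2;(1))
  {1,7}:  v_{1} + v_{7} = v_{4} — sig = (2;(1))
  {2,4}:  v_{2} + v_{4} = v_{1} — sig = (2;(1))
  {2,5}:  v_{2} + v_{5} = v_{6} — sig = (2;(1))
  {3,4}:  v_{3} + v_{4} = v_{7} — sig = (2;(1))
  {3,5}:  v_{3} + v_{5} = v_{2} — sig = (2;(1))
  {5,7}:  v_{5} + v_{7} = v_{1} — sig = (2;(1))
  {6,7}:  v_{6} + v_{7} = v_{5} — sig = (2;(1))
  {4,6}:  v_{4} + v_{6} = v_{1} + v_{5} — sig = (2;(1,1))
  {1,6}:  v_{1} + v_{6} = 2·v_{5} — sig = (2;(2))
  {3,6}:  v_{3} + v_{6} = 2·v_{2} — sig = (2;(2))
  {4,5}:  v_{4} + v_{5} = 2·v_{1} — sig = (2;(2))

so the primitive-relation signature multiset is
    (2;())
    (2;())
    (2;(1))
    (2;(1))
    (2;(1))
    (2;(1))
    (2;(1))
    (2;(1))
    (2;(1))
    (2;(1))
    (2;(1,1))
    (2;(2))
    (2;(2))
    (2;(2))


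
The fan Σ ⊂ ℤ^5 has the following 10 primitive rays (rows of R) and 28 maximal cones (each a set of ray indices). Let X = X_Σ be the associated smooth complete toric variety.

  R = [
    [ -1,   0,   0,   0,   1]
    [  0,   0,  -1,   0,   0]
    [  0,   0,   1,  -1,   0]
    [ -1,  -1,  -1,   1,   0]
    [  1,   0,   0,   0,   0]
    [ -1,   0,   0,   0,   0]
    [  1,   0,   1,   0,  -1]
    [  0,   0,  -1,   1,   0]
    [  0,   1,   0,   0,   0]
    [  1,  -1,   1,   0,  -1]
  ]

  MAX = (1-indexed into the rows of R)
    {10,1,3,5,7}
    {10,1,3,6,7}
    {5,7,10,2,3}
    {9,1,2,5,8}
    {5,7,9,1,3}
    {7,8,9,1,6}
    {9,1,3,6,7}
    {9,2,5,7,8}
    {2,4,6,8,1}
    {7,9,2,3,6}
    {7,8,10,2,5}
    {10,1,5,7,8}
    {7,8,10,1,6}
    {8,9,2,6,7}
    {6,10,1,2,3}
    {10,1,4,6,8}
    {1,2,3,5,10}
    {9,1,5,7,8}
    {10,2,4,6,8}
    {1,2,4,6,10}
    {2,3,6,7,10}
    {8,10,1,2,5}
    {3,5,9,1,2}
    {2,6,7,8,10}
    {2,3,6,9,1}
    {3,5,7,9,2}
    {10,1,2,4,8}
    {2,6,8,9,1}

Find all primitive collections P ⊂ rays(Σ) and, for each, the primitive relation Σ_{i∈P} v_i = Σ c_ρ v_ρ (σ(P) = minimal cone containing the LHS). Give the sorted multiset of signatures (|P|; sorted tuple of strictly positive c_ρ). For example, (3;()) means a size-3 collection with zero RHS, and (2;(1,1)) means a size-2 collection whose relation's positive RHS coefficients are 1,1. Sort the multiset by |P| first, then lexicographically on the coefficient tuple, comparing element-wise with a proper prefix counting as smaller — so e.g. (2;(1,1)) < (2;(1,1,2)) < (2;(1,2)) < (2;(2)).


Δ(Σ) — 10 vertices, 9 min non-faces:

  P = {3,8}:  v_{3} + v_{8} = 0  so sig = (2;())
  P = {5,6}:  v_{5} + v_{6} = 0  so sig = (2;())
  P = {9,10}:  v_{9} + v_{10} = v_{7}  so sig = (2;(1))
  P = {4,9}:  v_{4} + v_{9} = v_{6} + v_{8}  so sig = (2;(1,1))
  P = {4,7}:  v_{4} + v_{7} = v_{6} + v_{8} + v_{10}  so sig = (2;(1,1,1))
  P = {3,4}:  v_{3} + v_{4} = v_{1} + v_{2} + v_{6} + v_{10}  so sig = (2;(1,1,1,1))
  P = {4,5}:  v_{4} + v_{5} = v_{1} + v_{2} + v_{8} + v_{10}  so sig = (2;(1,1,1,1))
  P = {1,2,7}:  v_{1} + v_{2} + v_{7} = 0  so sig = (3;())
  P = {1,2,6,8,10}:  v_{1} + v_{2} + v_{6} + v_{8} + v_{10} = v_{4}  so sig = (5;(1))

Hence PRS(X_Σ) =
    |P|=2: 7 collections, coeffs (), (), (1), (1,1), (1,1,1), (1,1,1,1), (1,1,1,1)
    |P|=3: 1 collection, coeffs ()
    |P|=5: 1 collection, coeffs (1)


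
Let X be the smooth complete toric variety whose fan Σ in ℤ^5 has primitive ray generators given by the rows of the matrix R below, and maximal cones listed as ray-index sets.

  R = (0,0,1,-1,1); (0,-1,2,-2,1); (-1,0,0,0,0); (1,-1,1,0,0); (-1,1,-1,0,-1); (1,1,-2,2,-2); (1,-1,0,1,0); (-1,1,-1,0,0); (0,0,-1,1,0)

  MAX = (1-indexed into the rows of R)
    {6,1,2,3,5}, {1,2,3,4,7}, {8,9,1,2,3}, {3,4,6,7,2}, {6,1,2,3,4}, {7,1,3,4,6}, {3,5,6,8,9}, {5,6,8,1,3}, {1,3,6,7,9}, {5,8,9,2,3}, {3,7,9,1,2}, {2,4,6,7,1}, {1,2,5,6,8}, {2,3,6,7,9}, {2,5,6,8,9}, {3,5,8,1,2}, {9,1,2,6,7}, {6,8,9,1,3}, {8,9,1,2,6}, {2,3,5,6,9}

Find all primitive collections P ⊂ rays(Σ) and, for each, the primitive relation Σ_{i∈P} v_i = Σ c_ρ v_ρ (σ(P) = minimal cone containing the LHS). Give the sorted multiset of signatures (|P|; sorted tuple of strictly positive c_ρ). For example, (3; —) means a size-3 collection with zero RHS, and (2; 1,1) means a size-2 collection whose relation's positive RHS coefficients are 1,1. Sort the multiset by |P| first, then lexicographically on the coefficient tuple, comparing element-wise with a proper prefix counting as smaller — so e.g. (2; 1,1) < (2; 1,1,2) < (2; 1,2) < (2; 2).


Σ has 9 primitive collections:

  • {4,8}:  v_{4} + v_{8} = 0  →  sig = (2; —)
  • {4,9}:  v_{4} + v_{9} = v_{7}  →  sig = (2; 1)
  • {7,8}:  v_{7} + v_{8} = v_{9}  →  sig = (2; 1)
  • {4,5}:  v_{4} + v_{5} = v_{2} + v_{3} + v_{6}  →  sig = (2; 1,1,1)
  • {5,7}:  v_{5} + v_{7} = v_{2} + v_{3} + v_{6} + v_{9}  →  sig = (2; 1,1,1,1)
  • {1,5,9}:  v_{1} + v_{5} + v_{9} = v_{8}  →  sig = (3; 1)
  • {2,3,6,8}:  v_{2} + v_{3} + v_{6} + v_{8} = v_{5}  →  sig = (4; 1)
  • {1,2,3,6,9}:  v_{1} + v_{2} + v_{3} + v_{6} + v_{9} = 0  →  sig = (5; —)
  • {1,2,3,6,7}:  v_{1} + v_{2} + v_{3} + v_{6} + v_{7} = v_{4}  →  sig = (5; 1)

Signatures (|P|; sorted positive RHS coefficients), sorted:
    |P|=2: 5 collections, coeffs (), (1), (1), (1,1,1), (1,1,1,1)
    |P|=3: 1 collection, coeffs (1)
    |P|=4: 1 collection, coeffs (1)
    |P|=5: 2 collections, coeffs (), (1)


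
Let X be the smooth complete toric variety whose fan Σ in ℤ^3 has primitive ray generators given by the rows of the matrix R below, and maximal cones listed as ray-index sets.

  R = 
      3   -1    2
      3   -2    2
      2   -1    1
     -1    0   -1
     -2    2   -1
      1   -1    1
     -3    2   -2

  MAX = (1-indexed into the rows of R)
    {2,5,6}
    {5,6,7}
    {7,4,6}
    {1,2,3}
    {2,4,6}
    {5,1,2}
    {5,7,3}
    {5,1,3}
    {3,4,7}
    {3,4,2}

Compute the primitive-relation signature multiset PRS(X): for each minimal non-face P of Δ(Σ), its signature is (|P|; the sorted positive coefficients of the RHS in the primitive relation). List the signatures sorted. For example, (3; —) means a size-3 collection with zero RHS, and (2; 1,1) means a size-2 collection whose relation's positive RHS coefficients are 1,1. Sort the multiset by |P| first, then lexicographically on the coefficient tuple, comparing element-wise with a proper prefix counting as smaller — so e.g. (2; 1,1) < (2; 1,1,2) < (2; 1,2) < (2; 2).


|primitive collections| = 7. Relations:

  P = {2,7}:  v_{2} + v_{7} = 0 ; sig = (2; —)
  P = {1,4}:  v_{1} + v_{4} = v_{3} ; sig = (2; 1)
  P = {3,6}:  v_{3} + v_{6} = v_{2} ; sig = (2; 1)
  P = {4,5}:  v_{4} + v_{5} = v_{7} ; sig = (2; 1)
  P = {1,7}:  v_{1} + v_{7} = v_{3} + v_{5} ; sig = (2; 1,1)
  P = {1,6}:  v_{1} + v_{6} = 2·v_{2} + v_{5} ; sig = (2; 1,2)
  P = {2,3,5}:  v_{2} + v_{3} + v_{5} = v_{1} ; sig = (3; 1)

so the primitive-relation signature multiset is
{ (2; —),  (2; 1) ×3,  (2; 1,1),  (2; 1,2),  (3; 1) }


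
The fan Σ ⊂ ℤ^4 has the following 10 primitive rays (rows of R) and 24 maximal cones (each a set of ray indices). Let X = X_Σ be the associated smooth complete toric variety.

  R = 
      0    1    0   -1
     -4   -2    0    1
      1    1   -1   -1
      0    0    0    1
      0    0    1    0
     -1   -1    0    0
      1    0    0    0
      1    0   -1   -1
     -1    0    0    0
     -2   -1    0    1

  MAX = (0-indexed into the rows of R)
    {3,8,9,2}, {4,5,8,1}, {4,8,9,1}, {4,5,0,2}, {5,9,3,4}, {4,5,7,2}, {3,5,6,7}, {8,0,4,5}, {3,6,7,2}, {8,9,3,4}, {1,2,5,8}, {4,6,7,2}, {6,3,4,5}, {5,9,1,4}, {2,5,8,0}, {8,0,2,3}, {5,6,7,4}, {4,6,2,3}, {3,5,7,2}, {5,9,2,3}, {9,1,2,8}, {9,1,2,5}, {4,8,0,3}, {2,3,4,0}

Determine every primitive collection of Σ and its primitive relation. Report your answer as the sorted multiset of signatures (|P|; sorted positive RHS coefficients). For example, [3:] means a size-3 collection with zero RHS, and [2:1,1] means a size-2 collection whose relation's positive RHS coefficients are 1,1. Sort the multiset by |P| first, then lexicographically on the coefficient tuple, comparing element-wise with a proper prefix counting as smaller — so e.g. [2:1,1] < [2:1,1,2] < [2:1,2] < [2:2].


The 20 primitive collections of Σ (r=10, n=4):

  P = {6,8}:  v_{6} + v_{8} = 0 — sig = [2:]
  P = {0,6}:  v_{0} + v_{6} = v_{2} + v_{4} — sig = [2:1,1]
  P = {1,6}:  v_{1} + v_{6} = v_{5} + v_{9} — sig = [2:1,1]
  P = {6,9}:  v_{6} + v_{9} = v_{3} + v_{5} — sig = [2:1,1]
  P = {7,8}:  v_{7} + v_{8} = v_{2} + v_{5} — sig = [2:1,1]
  P = {0,7}:  v_{0} + v_{7} = 2·v_{2} + v_{4} + v_{5} — sig = [2:1,1,2]
  P = {1,7}:  v_{1} + v_{7} = v_{2} + 2·v_{5} + v_{9} — sig = [2:1,1,2]
  P = {7,9}:  v_{7} + v_{9} = v_{2} + v_{3} + 2·v_{5} — sig = [2:1,1,2]
  P = {0,1}:  v_{0} + v_{1} = v_{5} + 3·v_{8} — sig = [2:1,3]
  P = {0,9}:  v_{0} + v_{9} = 2·v_{8} — sig = [2:2]
  P = {1,3}:  v_{1} + v_{3} = 2·v_{9} — sig = [2:2]
  P = {0,3,5}:  v_{0} + v_{3} + v_{5} = v_{8} — sig = [3:1]
  P = {2,4,8}:  v_{2} + v_{4} + v_{8} = v_{0} — sig = [3:1]
  P = {2,4,9}:  v_{2} + v_{4} + v_{9} = v_{8} — sig = [3:1]
  P = {2,5,6}:  v_{2} + v_{5} + v_{6} = v_{7} — sig = [3:1]
  P = {3,4,7}:  v_{3} + v_{4} + v_{7} = v_{6} — sig = [3:1]
  P = {3,5,8}:  v_{3} + v_{5} + v_{8} = v_{9} — sig = [3:1]
  P = {5,8,9}:  v_{5} + v_{8} + v_{9} = v_{1} — sig = [3:1]
  P = {1,2,4}:  v_{1} + v_{2} + v_{4} = v_{5} + 2·v_{8} — sig = [3:1,2]
  P = {2,3,4,5}:  v_{2} + v_{3} + v_{4} + v_{5} = 0 — sig = [4:]

Signatures (|P|; sorted positive RHS coefficients), sorted:
{ [2:],  [2:1,1] ×4,  [2:1,1,2] ×3,  [2:1,3],  [2:2] ×2,  [3:1] ×7,  [3:1,2],  [4:] }


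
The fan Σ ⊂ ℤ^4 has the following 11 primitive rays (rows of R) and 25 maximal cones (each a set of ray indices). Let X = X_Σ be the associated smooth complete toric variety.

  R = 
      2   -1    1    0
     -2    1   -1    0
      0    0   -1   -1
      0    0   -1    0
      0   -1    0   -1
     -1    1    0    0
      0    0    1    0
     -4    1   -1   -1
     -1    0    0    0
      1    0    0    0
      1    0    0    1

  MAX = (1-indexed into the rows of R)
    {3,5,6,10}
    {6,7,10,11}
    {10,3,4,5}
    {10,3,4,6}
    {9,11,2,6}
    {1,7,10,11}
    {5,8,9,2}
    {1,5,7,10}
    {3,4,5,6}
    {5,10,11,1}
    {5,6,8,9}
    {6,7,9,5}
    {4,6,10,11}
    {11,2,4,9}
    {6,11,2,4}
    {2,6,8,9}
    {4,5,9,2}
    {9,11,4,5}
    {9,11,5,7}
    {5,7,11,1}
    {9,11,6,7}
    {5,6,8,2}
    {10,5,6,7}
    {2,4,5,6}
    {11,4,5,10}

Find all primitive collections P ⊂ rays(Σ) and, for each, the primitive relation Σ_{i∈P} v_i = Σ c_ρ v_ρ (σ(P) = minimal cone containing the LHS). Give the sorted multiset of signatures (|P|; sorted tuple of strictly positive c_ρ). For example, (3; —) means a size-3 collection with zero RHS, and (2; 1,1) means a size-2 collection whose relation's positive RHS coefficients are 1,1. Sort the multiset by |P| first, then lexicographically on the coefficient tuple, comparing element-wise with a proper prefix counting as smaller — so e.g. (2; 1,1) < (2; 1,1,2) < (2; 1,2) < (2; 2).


Primitive collections (25):

  P={1,2}:  v_{1} + v_{2} = 0 — sig = (2; —)
  P={4,7}:  v_{4} + v_{7} = 0 — sig = (2; —)
  P={9,10}:  v_{9} + v_{10} = 0 — sig = (2; —)
  P={1,6}:  v_{1} + v_{6} = v_{7} + v_{10} — sig = (2; 1,1)
  P={2,7}:  v_{2} + v_{7} = v_{6} + v_{9} — sig = (2; 1,1)
  P={2,10}:  v_{2} + v_{10} = v_{4} + v_{6} — sig = (2; 1,1)
  P={3,11}:  v_{3} + v_{11} = v_{4} + v_{10} — sig = (2; 1,1)
  P={8,11}:  v_{8} + v_{11} = v_{2} + v_{9} — sig = (2; 1,1)
  P={1,4}:  v_{1} + v_{4} = v_{5} + v_{10} + v_{11} — sig = (2; 1,1,1)
  P={1,8}:  v_{1} + v_{8} = v_{5} + v_{6} + v_{9} — sig = (2; 1,1,1)
  P={1,9}:  v_{1} + v_{9} = v_{5} + v_{7} + v_{11} — sig = (2; 1,1,1)
  P={3,7}:  v_{3} + v_{7} = v_{5} + v_{6} + v_{10} — sig = (2; 1,1,1)
  P={3,9}:  v_{3} + v_{9} = v_{4} + v_{5} + v_{6} — sig = (2; 1,1,1)
  P={8,10}:  v_{8} + v_{10} = v_{2} + v_{5} + v_{6} — sig = (2; 1,1,1)
  P={3,8}:  v_{3} + v_{8} = v_{2} + v_{4} + 2·v_{5} + 2·v_{6} — sig = (2; 1,1,2,2)
  P={1,3}:  v_{1} + v_{3} = v_{5} + 2·v_{10} — sig = (2; 1,2)
  P={4,8}:  v_{4} + v_{8} = 2·v_{2} + v_{5} — sig = (2; 1,2)
  P={2,3}:  v_{2} + v_{3} = 2·v_{4} + v_{5} + 2·v_{6} — sig = (2; 1,2,2)
  P={7,8}:  v_{7} + v_{8} = v_{5} + 2·v_{6} + 2·v_{9} — sig = (2; 1,2,2)
  P={5,6,11}:  v_{5} + v_{6} + v_{11} = 0 — sig = (3; —)
  P={4,6,9}:  v_{4} + v_{6} + v_{9} = v_{2} — sig = (3; 1)
  P={2,5,11}:  v_{2} + v_{5} + v_{11} = v_{4} + v_{9} — sig = (3; 1,1)
  P={2,5,6,9}:  v_{2} + v_{5} + v_{6} + v_{9} = v_{8} — sig = (4; 1)
  P={4,5,6,10}:  v_{4} + v_{5} + v_{6} + v_{10} = v_{3} — sig = (4; 1)
  P={5,7,10,11}:  v_{5} + v_{7} + v_{10} + v_{11} = v_{1} — sig = (4; 1)

Sorted signature multiset PRS(X):
[(2; —), (2; —), (2; —), (2; 1,1), (2; 1,1), (2; 1,1), (2; 1,1), (2; 1,1), (2; 1,1,1), (2; 1,1,1), (2; 1,1,1), (2; 1,1,1), (2; 1,1,1), (2; 1,1,1), (2; 1,1,2,2), (2; 1,2), (2; 1,2), (2; 1,2,2), (2; 1,2,2), (3; —), (3; 1), (3; 1,1), (4; 1), (4; 1), (4; 1)]
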